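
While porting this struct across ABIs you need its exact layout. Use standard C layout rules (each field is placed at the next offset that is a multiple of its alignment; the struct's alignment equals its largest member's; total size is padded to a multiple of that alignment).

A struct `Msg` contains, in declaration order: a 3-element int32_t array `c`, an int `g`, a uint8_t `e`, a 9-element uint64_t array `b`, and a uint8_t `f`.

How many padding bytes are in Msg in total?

c at 0 (size 12, align 4) → ends 12
g at 12 (size 4, align 4) → ends 16
e at 16 (size 1, align 1) → ends 17
pad 7 to align 8 for b
b at 24 (size 72, align 8) → ends 96
f at 96 (size 1, align 1) → ends 97
tail pad 7 to reach multiple of 8
total 104 bytes, alignment 8
data bytes 90, size 104 → padding 14

14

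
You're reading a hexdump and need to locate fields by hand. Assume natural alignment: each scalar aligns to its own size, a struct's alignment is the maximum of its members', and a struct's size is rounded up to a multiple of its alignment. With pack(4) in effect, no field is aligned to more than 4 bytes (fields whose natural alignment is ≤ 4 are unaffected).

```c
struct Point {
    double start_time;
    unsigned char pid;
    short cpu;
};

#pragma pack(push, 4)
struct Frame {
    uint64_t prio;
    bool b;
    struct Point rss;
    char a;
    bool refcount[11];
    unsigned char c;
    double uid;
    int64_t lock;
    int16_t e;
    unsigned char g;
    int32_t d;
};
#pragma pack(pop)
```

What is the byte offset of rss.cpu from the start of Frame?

Point: start_time at 0 (size 8, align 8) → ends 8; pid at 8 (size 1, align 1) → ends 9; pad 1 to align 2 for cpu; cpu at 10 (size 2, align 2) → ends 12; tail pad 4 to reach multiple of 8; total 16 bytes, alignment 8
prio at 0 (size 8, align 4) → ends 8
b at 8 (size 1, align 1) → ends 9
pad 3 to align 4 for rss
rss at 12 (size 16, align 4) → ends 28
within Point: cpu at 10
12 + 10 = 22

22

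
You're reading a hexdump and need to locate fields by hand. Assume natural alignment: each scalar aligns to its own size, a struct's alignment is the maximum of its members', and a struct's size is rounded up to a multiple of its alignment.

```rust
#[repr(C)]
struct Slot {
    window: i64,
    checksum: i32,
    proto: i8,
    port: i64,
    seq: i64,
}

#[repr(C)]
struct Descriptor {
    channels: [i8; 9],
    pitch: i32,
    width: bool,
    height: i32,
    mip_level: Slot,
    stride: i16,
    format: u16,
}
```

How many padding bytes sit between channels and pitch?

3

Slot: window at 0 (size 8, align 8) → ends 8; checksum at 8 (size 4, align 4) → ends 12; proto at 12 (size 1, align 1) → ends 13; pad 3 to align 8 for port; port at 16 (size 8, align 8) → ends 24; seq at 24 (size 8, align 8) → ends 32; total 32 bytes, alignment 8
channels at 0 (size 9, align 1) → ends 9
pad 3 to align 4 for pitch
pitch at 12 (size 4, align 4) → ends 16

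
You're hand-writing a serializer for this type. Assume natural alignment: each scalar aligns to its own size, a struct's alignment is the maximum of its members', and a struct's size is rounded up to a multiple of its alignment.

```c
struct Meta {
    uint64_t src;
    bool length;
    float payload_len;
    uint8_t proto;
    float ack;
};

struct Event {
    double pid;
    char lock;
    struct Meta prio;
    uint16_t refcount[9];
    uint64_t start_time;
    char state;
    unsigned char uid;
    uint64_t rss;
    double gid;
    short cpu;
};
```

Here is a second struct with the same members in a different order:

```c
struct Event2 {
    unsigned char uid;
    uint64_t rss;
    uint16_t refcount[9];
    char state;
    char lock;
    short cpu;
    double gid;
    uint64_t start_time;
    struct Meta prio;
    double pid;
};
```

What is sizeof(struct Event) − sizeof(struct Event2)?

16

Meta: @0: src [8B, align 8] → 8; @8: length [1B, align 1] → 9; +3 pad (align 4); @12: payload_len [4B, align 4] → 16; @16: proto [1B, align 1] → 17; +3 pad (align 4); @20: ack [4B, align 4] → 24; size 24, align 8
@0: pid [8B, align 8] → 8
@8: lock [1B, align 1] → 9
+7 pad (align 8)
@16: prio [24B, align 8] → 40
@40: refcount [18B, align 2] → 58
+6 pad (align 8)
@64: start_time [8B, align 8] → 72
@72: state [1B, align 1] → 73
@73: uid [1B, align 1] → 74
+6 pad (align 8)
@80: rss [8B, align 8] → 88
@88: gid [8B, align 8] → 96
@96: cpu [2B, align 2] → 98
+6 tail pad (align 8)
size 104, align 8
— Event2 —
@0: uid [1B, align 1] → 1
+7 pad (align 8)
@8: rss [8B, align 8] → 16
@16: refcount [18B, align 2] → 34
@34: state [1B, align 1] → 35
@35: lock [1B, align 1] → 36
@36: cpu [2B, align 2] → 38
+2 pad (align 8)
@40: gid [8B, align 8] → 48
@48: start_time [8B, align 8] → 56
@56: prio [24B, align 8] → 80
@80: pid [8B, align 8] → 88
size 88, align 8
104 − 88 = 16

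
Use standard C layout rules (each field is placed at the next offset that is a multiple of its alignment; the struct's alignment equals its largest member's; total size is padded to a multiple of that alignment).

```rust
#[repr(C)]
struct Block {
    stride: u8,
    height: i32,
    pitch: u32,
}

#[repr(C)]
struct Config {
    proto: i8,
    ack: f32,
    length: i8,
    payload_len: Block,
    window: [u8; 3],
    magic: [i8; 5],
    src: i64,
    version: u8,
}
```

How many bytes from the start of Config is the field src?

Block: stride at 0 (size 1, align 1) → ends 1; pad 3 to align 4 for height; height at 4 (size 4, align 4) → ends 8; pitch at 8 (size 4, align 4) → ends 12; total 12 bytes, alignment 4
proto at 0 (size 1, align 1) → ends 1
pad 3 to align 4 for ack
ack at 4 (size 4, align 4) → ends 8
length at 8 (size 1, align 1) → ends 9
pad 3 to align 4 for payload_len
payload_len at 12 (size 12, align 4) → ends 24
window at 24 (size 3, align 1) → ends 27
magic at 27 (size 5, align 1) → ends 32
src at 32 (size 8, align 8) → ends 40

32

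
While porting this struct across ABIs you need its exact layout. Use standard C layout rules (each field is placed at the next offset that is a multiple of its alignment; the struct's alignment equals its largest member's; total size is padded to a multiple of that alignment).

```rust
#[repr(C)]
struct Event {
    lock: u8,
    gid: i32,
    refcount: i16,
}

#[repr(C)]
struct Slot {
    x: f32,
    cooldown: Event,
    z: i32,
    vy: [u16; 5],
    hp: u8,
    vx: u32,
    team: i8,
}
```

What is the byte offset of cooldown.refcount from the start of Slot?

Event: 0..1  lock  (1B, 1-aligned); 1..4  -- padding (3B); 4..8  gid  (4B, 4-aligned); 8..10  refcount  (2B, 2-aligned); 10..12  -- tail padding (2B); sizeof = 12, alignof = 4
0..4  x  (4B, 4-aligned)
4..16  cooldown  (12B, 4-aligned)
within Event: refcount at 8
4 + 8 = 12

12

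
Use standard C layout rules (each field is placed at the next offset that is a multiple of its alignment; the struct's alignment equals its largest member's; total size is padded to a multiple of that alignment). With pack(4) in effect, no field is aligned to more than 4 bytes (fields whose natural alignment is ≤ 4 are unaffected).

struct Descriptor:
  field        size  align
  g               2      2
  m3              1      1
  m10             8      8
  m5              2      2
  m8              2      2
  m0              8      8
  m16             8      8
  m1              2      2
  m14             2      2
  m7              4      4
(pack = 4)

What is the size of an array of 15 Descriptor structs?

600

g at 0 (size 2, align 2) → ends 2
m3 at 2 (size 1, align 1) → ends 3
pad 1 to align 4 for m10
m10 at 4 (size 8, align 4) → ends 12
m5 at 12 (size 2, align 2) → ends 14
m8 at 14 (size 2, align 2) → ends 16
m0 at 16 (size 8, align 4) → ends 24
m16 at 24 (size 8, align 4) → ends 32
m1 at 32 (size 2, align 2) → ends 34
m14 at 34 (size 2, align 2) → ends 36
m7 at 36 (size 4, align 4) → ends 40
total 40 bytes, alignment 4
array of 15: 15 × 40 = 600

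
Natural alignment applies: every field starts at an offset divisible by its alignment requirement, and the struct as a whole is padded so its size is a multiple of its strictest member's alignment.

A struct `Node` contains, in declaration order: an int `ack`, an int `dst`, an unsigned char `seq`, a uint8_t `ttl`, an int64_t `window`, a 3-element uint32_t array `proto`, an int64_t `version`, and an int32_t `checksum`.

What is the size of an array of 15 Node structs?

840

@0: ack [4B, align 4] → 4
@4: dst [4B, align 4] → 8
@8: seq [1B, align 1] → 9
@9: ttl [1B, align 1] → 10
+6 pad (align 8)
@16: window [8B, align 8] → 24
@24: proto [12B, align 4] → 36
+4 pad (align 8)
@40: version [8B, align 8] → 48
@48: checksum [4B, align 4] → 52
+4 tail pad (align 8)
size 56, align 8
array of 15: 15 × 56 = 840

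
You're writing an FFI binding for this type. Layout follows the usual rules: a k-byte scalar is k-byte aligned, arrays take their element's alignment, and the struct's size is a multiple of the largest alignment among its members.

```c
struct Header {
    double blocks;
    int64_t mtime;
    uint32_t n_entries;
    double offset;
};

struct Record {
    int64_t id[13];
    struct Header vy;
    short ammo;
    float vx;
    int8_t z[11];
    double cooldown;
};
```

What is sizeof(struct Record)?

Header: @0: blocks [8B, align 8] → 8; @8: mtime [8B, align 8] → 16; @16: n_entries [4B, align 4] → 20; +4 pad (align 8); @24: offset [8B, align 8] → 32; size 32, align 8
@0: id [104B, align 8] → 104
@104: vy [32B, align 8] → 136
@136: ammo [2B, align 2] → 138
+2 pad (align 4)
@140: vx [4B, align 4] → 144
@144: z [11B, align 1] → 155
+5 pad (align 8)
@160: cooldown [8B, align 8] → 168
size 168, align 8

168 bytes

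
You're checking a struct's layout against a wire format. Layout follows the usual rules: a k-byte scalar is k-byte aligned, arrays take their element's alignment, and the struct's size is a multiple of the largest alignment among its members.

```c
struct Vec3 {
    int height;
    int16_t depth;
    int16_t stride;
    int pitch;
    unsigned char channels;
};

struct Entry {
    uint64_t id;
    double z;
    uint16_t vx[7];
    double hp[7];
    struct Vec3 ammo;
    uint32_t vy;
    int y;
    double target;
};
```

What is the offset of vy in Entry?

104

Vec3: height at 0 (size 4, align 4) → ends 4; depth at 4 (size 2, align 2) → ends 6; stride at 6 (size 2, align 2) → ends 8; pitch at 8 (size 4, align 4) → ends 12; channels at 12 (size 1, align 1) → ends 13; tail pad 3 to reach multiple of 4; total 16 bytes, alignment 4
id at 0 (size 8, align 8) → ends 8
z at 8 (size 8, align 8) → ends 16
vx at 16 (size 14, align 2) → ends 30
pad 2 to align 8 for hp
hp at 32 (size 56, align 8) → ends 88
ammo at 88 (size 16, align 4) → ends 104
vy at 104 (size 4, align 4) → ends 108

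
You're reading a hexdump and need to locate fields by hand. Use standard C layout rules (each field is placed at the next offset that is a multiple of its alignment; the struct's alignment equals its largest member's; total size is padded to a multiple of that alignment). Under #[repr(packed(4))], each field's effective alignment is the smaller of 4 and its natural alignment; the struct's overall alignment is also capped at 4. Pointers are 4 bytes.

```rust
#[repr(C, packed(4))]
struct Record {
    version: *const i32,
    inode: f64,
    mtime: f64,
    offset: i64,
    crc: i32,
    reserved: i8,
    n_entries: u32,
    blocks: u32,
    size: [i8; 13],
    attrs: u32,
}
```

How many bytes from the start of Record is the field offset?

20

version at 0 (size 4, align 4) → ends 4
inode at 4 (size 8, align 4) → ends 12
mtime at 12 (size 8, align 4) → ends 20
offset at 20 (size 8, align 4) → ends 28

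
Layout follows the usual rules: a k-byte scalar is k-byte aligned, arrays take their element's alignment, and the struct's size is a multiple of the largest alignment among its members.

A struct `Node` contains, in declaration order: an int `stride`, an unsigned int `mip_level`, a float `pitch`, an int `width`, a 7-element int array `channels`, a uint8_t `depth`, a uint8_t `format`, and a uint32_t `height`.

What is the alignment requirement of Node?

member alignments: stride=4, mip_level=4, pitch=4, width=4, channels=4, depth=1, format=1, height=4
max = 4

4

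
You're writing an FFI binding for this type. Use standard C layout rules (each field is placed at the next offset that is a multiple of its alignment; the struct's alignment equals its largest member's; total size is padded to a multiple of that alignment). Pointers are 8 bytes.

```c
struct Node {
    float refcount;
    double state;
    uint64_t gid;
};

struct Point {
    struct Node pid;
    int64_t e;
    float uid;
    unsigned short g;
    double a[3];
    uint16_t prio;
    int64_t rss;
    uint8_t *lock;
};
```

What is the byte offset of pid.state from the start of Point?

Node: refcount at 0 (size 4, align 4) → ends 4; pad 4 to align 8 for state; state at 8 (size 8, align 8) → ends 16; gid at 16 (size 8, align 8) → ends 24; total 24 bytes, alignment 8
pid at 0 (size 24, align 8) → ends 24
within Node: state at 8
0 + 8 = 8

8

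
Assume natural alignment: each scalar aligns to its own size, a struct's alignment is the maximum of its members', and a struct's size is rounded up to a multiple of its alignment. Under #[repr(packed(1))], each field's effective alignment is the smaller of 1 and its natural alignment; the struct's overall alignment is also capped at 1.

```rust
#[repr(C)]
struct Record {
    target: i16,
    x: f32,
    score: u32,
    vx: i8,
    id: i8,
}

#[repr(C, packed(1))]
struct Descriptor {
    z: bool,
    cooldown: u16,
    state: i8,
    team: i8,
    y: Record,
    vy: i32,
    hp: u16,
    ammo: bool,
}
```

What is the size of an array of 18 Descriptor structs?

Record: 0..2  target  (2B, 2-aligned); 2..4  -- padding (2B); 4..8  x  (4B, 4-aligned); 8..12  score  (4B, 4-aligned); 12..13  vx  (1B, 1-aligned); 13..14  id  (1B, 1-aligned); 14..16  -- tail padding (2B); sizeof = 16, alignof = 4
0..1  z  (1B, 1-aligned)
1..3  cooldown  (2B, 1-aligned)
3..4  state  (1B, 1-aligned)
4..5  team  (1B, 1-aligned)
5..21  y  (16B, 1-aligned)
21..25  vy  (4B, 1-aligned)
25..27  hp  (2B, 1-aligned)
27..28  ammo  (1B, 1-aligned)
sizeof = 28, alignof = 1
array of 18: 18 × 28 = 504

504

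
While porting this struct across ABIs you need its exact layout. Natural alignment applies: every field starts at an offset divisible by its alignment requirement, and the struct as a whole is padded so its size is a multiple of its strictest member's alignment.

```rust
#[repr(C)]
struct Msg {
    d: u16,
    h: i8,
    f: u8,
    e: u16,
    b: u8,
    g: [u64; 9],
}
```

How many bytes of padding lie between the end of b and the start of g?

d at 0 (size 2, align 2) → ends 2
h at 2 (size 1, align 1) → ends 3
f at 3 (size 1, align 1) → ends 4
e at 4 (size 2, align 2) → ends 6
b at 6 (size 1, align 1) → ends 7
pad 1 to align 8 for g
g at 8 (size 72, align 8) → ends 80

1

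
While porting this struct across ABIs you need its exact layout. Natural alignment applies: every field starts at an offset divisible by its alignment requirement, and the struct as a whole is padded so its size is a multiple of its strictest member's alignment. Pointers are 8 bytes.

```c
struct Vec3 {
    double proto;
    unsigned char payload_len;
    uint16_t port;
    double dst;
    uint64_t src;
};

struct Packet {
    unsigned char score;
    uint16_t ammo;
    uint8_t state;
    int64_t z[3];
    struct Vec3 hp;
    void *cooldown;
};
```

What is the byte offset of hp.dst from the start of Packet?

Vec3: proto at 0 (size 8, align 8) → ends 8; payload_len at 8 (size 1, align 1) → ends 9; pad 1 to align 2 for port; port at 10 (size 2, align 2) → ends 12; pad 4 to align 8 for dst; dst at 16 (size 8, align 8) → ends 24; src at 24 (size 8, align 8) → ends 32; total 32 bytes, alignment 8
score at 0 (size 1, align 1) → ends 1
pad 1 to align 2 for ammo
ammo at 2 (size 2, align 2) → ends 4
state at 4 (size 1, align 1) → ends 5
pad 3 to align 8 for z
z at 8 (size 24, align 8) → ends 32
hp at 32 (size 32, align 8) → ends 64
within Vec3: dst at 16
32 + 16 = 48

48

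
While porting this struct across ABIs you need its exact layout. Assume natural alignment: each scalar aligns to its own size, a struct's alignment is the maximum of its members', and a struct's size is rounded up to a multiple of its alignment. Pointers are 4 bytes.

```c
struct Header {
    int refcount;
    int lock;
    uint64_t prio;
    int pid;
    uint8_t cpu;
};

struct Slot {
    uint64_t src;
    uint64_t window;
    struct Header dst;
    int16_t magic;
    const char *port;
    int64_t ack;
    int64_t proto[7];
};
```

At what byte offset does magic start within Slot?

Header: refcount at 0 (size 4, align 4) → ends 4; lock at 4 (size 4, align 4) → ends 8; prio at 8 (size 8, align 8) → ends 16; pid at 16 (size 4, align 4) → ends 20; cpu at 20 (size 1, align 1) → ends 21; tail pad 3 to reach multiple of 8; total 24 bytes, alignment 8
src at 0 (size 8, align 8) → ends 8
window at 8 (size 8, align 8) → ends 16
dst at 16 (size 24, align 8) → ends 40
magic at 40 (size 2, align 2) → ends 42

40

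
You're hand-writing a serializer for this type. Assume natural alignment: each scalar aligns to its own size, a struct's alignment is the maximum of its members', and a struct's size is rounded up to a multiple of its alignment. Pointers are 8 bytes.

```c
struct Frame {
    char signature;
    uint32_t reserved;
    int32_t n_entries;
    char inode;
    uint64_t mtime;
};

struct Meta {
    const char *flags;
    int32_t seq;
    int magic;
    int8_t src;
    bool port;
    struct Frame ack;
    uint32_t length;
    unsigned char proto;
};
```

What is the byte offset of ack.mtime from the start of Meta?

Frame: 0..1  signature  (1B, 1-aligned); 1..4  -- padding (3B); 4..8  reserved  (4B, 4-aligned); 8..12  n_entries  (4B, 4-aligned); 12..13  inode  (1B, 1-aligned); 13..16  -- padding (3B); 16..24  mtime  (8B, 8-aligned); sizeof = 24, alignof = 8
0..8  flags  (8B, 8-aligned)
8..12  seq  (4B, 4-aligned)
12..16  magic  (4B, 4-aligned)
16..17  src  (1B, 1-aligned)
17..18  port  (1B, 1-aligned)
18..24  -- padding (6B)
24..48  ack  (24B, 8-aligned)
within Frame: mtime at 16
24 + 16 = 40

40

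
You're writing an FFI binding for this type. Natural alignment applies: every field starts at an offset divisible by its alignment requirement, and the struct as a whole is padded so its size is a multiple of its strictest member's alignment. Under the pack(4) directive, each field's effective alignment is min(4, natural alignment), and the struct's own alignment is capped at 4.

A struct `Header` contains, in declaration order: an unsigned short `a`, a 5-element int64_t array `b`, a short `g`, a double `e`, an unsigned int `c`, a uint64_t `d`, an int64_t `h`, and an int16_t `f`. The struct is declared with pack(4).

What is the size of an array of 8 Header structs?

640

@0: a [2B, align 2] → 2
+2 pad (align 4)
@4: b [40B, align 4] → 44
@44: g [2B, align 2] → 46
+2 pad (align 4)
@48: e [8B, align 4] → 56
@56: c [4B, align 4] → 60
@60: d [8B, align 4] → 68
@68: h [8B, align 4] → 76
@76: f [2B, align 2] → 78
+2 tail pad (align 4)
size 80, align 4
array of 8: 8 × 80 = 640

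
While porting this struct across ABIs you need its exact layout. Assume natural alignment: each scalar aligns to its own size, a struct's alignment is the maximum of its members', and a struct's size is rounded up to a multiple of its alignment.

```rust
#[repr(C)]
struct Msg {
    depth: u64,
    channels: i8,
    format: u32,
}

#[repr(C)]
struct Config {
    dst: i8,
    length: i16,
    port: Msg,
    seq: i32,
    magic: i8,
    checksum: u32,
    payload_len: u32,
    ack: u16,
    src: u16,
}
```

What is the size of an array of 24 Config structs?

Msg: @0: depth [8B, align 8] → 8; @8: channels [1B, align 1] → 9; +3 pad (align 4); @12: format [4B, align 4] → 16; size 16, align 8
@0: dst [1B, align 1] → 1
+1 pad (align 2)
@2: length [2B, align 2] → 4
+4 pad (align 8)
@8: port [16B, align 8] → 24
@24: seq [4B, align 4] → 28
@28: magic [1B, align 1] → 29
+3 pad (align 4)
@32: checksum [4B, align 4] → 36
@36: payload_len [4B, align 4] → 40
@40: ack [2B, align 2] → 42
@42: src [2B, align 2] → 44
+4 tail pad (align 8)
size 48, align 8
array of 24: 24 × 48 = 1152

1152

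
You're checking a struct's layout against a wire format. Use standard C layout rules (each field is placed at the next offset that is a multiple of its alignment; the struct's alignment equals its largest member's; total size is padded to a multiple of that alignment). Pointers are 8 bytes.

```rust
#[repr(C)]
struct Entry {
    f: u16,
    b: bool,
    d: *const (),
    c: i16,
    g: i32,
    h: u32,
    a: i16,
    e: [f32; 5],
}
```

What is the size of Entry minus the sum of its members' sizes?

0..2  f  (2B, 2-aligned)
2..3  b  (1B, 1-aligned)
3..8  -- padding (5B)
8..16  d  (8B, 8-aligned)
16..18  c  (2B, 2-aligned)
18..20  -- padding (2B)
20..24  g  (4B, 4-aligned)
24..28  h  (4B, 4-aligned)
28..30  a  (2B, 2-aligned)
30..32  -- padding (2B)
32..52  e  (20B, 4-aligned)
52..56  -- tail padding (4B)
sizeof = 56, alignof = 8
data bytes 43, size 56 → padding 13

13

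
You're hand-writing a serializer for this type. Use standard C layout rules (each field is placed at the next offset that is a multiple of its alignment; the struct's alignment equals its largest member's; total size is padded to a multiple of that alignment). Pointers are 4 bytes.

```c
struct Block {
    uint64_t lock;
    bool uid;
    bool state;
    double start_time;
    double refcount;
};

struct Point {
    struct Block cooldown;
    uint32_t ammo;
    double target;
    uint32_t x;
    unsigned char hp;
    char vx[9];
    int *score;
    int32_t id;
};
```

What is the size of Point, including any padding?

72 bytes

Block: @0: lock [8B, align 8] → 8; @8: uid [1B, align 1] → 9; @9: state [1B, align 1] → 10; +6 pad (align 8); @16: start_time [8B, align 8] → 24; @24: refcount [8B, align 8] → 32; size 32, align 8
@0: cooldown [32B, align 8] → 32
@32: ammo [4B, align 4] → 36
+4 pad (align 8)
@40: target [8B, align 8] → 48
@48: x [4B, align 4] → 52
@52: hp [1B, align 1] → 53
@53: vx [9B, align 1] → 62
+2 pad (align 4)
@64: score [4B, align 4] → 68
@68: id [4B, align 4] → 72
size 72, align 8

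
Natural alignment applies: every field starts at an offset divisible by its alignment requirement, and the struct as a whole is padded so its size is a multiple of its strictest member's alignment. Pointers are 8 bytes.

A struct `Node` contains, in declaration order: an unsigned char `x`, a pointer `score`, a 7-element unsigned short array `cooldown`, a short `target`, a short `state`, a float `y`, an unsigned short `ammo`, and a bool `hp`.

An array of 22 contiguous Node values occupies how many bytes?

@0: x [1B, align 1] → 1
+7 pad (align 8)
@8: score [8B, align 8] → 16
@16: cooldown [14B, align 2] → 30
@30: target [2B, align 2] → 32
@32: state [2B, align 2] → 34
+2 pad (align 4)
@36: y [4B, align 4] → 40
@40: ammo [2B, align 2] → 42
@42: hp [1B, align 1] → 43
+5 tail pad (align 8)
size 48, align 8
array of 22: 22 × 48 = 1056

1056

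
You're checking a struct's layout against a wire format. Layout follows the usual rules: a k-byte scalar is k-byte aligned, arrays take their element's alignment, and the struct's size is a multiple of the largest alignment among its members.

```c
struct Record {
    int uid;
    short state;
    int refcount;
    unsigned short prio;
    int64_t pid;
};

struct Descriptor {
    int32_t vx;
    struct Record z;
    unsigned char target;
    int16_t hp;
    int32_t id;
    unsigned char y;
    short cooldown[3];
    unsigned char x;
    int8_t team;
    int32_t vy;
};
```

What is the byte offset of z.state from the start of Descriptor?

Record: 0..4  uid  (4B, 4-aligned); 4..6  state  (2B, 2-aligned); 6..8  -- padding (2B); 8..12  refcount  (4B, 4-aligned); 12..14  prio  (2B, 2-aligned); 14..16  -- padding (2B); 16..24  pid  (8B, 8-aligned); sizeof = 24, alignof = 8
0..4  vx  (4B, 4-aligned)
4..8  -- padding (4B)
8..32  z  (24B, 8-aligned)
within Record: state at 4
8 + 4 = 12

12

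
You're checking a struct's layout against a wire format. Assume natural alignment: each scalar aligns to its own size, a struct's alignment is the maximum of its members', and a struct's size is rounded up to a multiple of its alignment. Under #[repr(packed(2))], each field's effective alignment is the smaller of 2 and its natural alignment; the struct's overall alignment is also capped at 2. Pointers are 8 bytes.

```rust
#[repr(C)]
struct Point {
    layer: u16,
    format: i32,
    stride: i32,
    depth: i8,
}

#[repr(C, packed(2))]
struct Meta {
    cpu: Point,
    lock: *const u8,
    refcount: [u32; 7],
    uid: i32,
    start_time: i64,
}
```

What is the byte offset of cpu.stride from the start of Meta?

Point: layer at 0 (size 2, align 2) → ends 2; pad 2 to align 4 for format; format at 4 (size 4, align 4) → ends 8; stride at 8 (size 4, align 4) → ends 12; depth at 12 (size 1, align 1) → ends 13; tail pad 3 to reach multiple of 4; total 16 bytes, alignment 4
cpu at 0 (size 16, align 2) → ends 16
within Point: stride at 8
0 + 8 = 8

8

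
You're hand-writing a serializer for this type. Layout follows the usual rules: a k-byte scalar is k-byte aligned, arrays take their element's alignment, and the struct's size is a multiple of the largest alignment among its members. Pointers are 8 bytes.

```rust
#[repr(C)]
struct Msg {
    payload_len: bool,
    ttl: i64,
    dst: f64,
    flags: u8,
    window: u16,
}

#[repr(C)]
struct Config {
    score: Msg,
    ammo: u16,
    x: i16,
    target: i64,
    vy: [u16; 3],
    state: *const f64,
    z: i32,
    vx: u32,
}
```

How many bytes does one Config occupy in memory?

72 bytes

Msg: 0..1  payload_len  (1B, 1-aligned); 1..8  -- padding (7B); 8..16  ttl  (8B, 8-aligned); 16..24  dst  (8B, 8-aligned); 24..25  flags  (1B, 1-aligned); 25..26  -- padding (1B); 26..28  window  (2B, 2-aligned); 28..32  -- tail padding (4B); sizeof = 32, alignof = 8
0..32  score  (32B, 8-aligned)
32..34  ammo  (2B, 2-aligned)
34..36  x  (2B, 2-aligned)
36..40  -- padding (4B)
40..48  target  (8B, 8-aligned)
48..54  vy  (6B, 2-aligned)
54..56  -- padding (2B)
56..64  state  (8B, 8-aligned)
64..68  z  (4B, 4-aligned)
68..72  vx  (4B, 4-aligned)
sizeof = 72, alignof = 8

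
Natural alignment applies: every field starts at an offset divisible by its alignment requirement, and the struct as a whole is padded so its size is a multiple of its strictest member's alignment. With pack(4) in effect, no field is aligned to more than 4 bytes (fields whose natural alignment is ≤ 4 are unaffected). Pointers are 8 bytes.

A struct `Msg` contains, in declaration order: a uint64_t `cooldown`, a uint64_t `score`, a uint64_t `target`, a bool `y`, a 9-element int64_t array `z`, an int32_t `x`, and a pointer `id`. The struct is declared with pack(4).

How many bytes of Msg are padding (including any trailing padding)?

0..8  cooldown  (8B, 4-aligned)
8..16  score  (8B, 4-aligned)
16..24  target  (8B, 4-aligned)
24..25  y  (1B, 1-aligned)
25..28  -- padding (3B)
28..100  z  (72B, 4-aligned)
100..104  x  (4B, 4-aligned)
104..112  id  (8B, 4-aligned)
sizeof = 112, alignof = 4
data bytes 109, size 112 → padding 3

3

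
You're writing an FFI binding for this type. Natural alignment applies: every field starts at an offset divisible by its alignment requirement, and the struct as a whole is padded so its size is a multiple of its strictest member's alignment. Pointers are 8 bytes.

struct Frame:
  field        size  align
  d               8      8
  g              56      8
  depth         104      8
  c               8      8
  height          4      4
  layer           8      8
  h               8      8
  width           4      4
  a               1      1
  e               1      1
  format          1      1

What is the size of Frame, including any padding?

d at 0 (size 8, align 8) → ends 8
g at 8 (size 56, align 8) → ends 64
depth at 64 (size 104, align 8) → ends 168
c at 168 (size 8, align 8) → ends 176
height at 176 (size 4, align 4) → ends 180
pad 4 to align 8 for layer
layer at 184 (size 8, align 8) → ends 192
h at 192 (size 8, align 8) → ends 200
width at 200 (size 4, align 4) → ends 204
a at 204 (size 1, align 1) → ends 205
e at 205 (size 1, align 1) → ends 206
format at 206 (size 1, align 1) → ends 207
tail pad 1 to reach multiple of 8
total 208 bytes, alignment 8

208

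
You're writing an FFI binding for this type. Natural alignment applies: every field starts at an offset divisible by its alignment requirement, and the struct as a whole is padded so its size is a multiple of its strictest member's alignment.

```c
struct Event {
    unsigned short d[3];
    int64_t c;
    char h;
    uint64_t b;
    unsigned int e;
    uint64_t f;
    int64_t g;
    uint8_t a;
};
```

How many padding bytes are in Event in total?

20

0..6  d  (6B, 2-aligned)
6..8  -- padding (2B)
8..16  c  (8B, 8-aligned)
16..17  h  (1B, 1-aligned)
17..24  -- padding (7B)
24..32  b  (8B, 8-aligned)
32..36  e  (4B, 4-aligned)
36..40  -- padding (4B)
40..48  f  (8B, 8-aligned)
48..56  g  (8B, 8-aligned)
56..57  a  (1B, 1-aligned)
57..64  -- tail padding (7B)
sizeof = 64, alignof = 8
data bytes 44, size 64 → padding 20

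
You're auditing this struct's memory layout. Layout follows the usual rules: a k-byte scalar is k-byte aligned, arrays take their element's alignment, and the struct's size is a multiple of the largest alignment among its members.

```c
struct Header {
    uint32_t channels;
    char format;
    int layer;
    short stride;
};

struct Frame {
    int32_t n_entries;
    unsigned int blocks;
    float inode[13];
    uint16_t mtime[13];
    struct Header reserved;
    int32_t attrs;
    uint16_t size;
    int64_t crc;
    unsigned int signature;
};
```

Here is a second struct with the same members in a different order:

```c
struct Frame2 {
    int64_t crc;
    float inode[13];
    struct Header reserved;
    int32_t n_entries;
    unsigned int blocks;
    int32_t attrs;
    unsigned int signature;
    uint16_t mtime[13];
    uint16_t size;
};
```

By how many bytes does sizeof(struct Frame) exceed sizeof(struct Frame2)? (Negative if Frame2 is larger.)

8

Header: channels at 0 (size 4, align 4) → ends 4; format at 4 (size 1, align 1) → ends 5; pad 3 to align 4 for layer; layer at 8 (size 4, align 4) → ends 12; stride at 12 (size 2, align 2) → ends 14; tail pad 2 to reach multiple of 4; total 16 bytes, alignment 4
n_entries at 0 (size 4, align 4) → ends 4
blocks at 4 (size 4, align 4) → ends 8
inode at 8 (size 52, align 4) → ends 60
mtime at 60 (size 26, align 2) → ends 86
pad 2 to align 4 for reserved
reserved at 88 (size 16, align 4) → ends 104
attrs at 104 (size 4, align 4) → ends 108
size at 108 (size 2, align 2) → ends 110
pad 2 to align 8 for crc
crc at 112 (size 8, align 8) → ends 120
signature at 120 (size 4, align 4) → ends 124
tail pad 4 to reach multiple of 8
total 128 bytes, alignment 8
— Frame2 —
crc at 0 (size 8, align 8) → ends 8
inode at 8 (size 52, align 4) → ends 60
reserved at 60 (size 16, align 4) → ends 76
n_entries at 76 (size 4, align 4) → ends 80
blocks at 80 (size 4, align 4) → ends 84
attrs at 84 (size 4, align 4) → ends 88
signature at 88 (size 4, align 4) → ends 92
mtime at 92 (size 26, align 2) → ends 118
size at 118 (size 2, align 2) → ends 120
total 120 bytes, alignment 8
128 − 120 = 8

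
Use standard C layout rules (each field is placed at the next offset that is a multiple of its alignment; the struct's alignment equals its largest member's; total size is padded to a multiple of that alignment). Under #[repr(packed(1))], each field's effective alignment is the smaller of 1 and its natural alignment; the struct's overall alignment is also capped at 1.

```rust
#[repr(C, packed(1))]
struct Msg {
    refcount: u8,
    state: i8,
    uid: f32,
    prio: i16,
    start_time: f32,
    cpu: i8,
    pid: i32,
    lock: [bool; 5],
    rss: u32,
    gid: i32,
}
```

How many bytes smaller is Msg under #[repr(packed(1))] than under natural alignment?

10

natural layout:
  refcount at 0 (size 1, align 1) → ends 1
  state at 1 (size 1, align 1) → ends 2
  pad 2 to align 4 for uid
  uid at 4 (size 4, align 4) → ends 8
  prio at 8 (size 2, align 2) → ends 10
  pad 2 to align 4 for start_time
  start_time at 12 (size 4, align 4) → ends 16
  cpu at 16 (size 1, align 1) → ends 17
  pad 3 to align 4 for pid
  pid at 20 (size 4, align 4) → ends 24
  lock at 24 (size 5, align 1) → ends 29
  pad 3 to align 4 for rss
  rss at 32 (size 4, align 4) → ends 36
  gid at 36 (size 4, align 4) → ends 40
  total 40 bytes, alignment 4
packed(1) layout:
  refcount at 0 (size 1, align 1) → ends 1
  state at 1 (size 1, align 1) → ends 2
  uid at 2 (size 4, align 1) → ends 6
  prio at 6 (size 2, align 1) → ends 8
  start_time at 8 (size 4, align 1) → ends 12
  cpu at 12 (size 1, align 1) → ends 13
  pid at 13 (size 4, align 1) → ends 17
  lock at 17 (size 5, align 1) → ends 22
  rss at 22 (size 4, align 1) → ends 26
  gid at 26 (size 4, align 1) → ends 30
  total 30 bytes, alignment 1
40 − 30 = 10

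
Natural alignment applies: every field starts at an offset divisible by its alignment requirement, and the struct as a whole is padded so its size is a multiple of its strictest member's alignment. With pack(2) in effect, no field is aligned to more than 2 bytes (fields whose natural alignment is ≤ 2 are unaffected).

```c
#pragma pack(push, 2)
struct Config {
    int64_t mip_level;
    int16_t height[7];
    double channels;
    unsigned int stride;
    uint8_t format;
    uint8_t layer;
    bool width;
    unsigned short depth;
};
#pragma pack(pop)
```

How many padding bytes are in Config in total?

0..8  mip_level  (8B, 2-aligned)
8..22  height  (14B, 2-aligned)
22..30  channels  (8B, 2-aligned)
30..34  stride  (4B, 2-aligned)
34..35  format  (1B, 1-aligned)
35..36  layer  (1B, 1-aligned)
36..37  width  (1B, 1-aligned)
37..38  -- padding (1B)
38..40  depth  (2B, 2-aligned)
sizeof = 40, alignof = 2
data bytes 39, size 40 → padding 1

1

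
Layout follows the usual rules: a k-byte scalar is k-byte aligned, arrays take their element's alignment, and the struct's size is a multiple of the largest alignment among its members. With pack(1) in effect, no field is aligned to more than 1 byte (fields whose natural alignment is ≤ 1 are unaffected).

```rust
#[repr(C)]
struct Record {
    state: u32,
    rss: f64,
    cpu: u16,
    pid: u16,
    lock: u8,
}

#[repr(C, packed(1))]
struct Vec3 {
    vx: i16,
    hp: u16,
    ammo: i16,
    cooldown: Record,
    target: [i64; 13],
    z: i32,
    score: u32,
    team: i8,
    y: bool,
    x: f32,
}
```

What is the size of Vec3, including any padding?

Record: 0..4  state  (4B, 4-aligned); 4..8  -- padding (4B); 8..16  rss  (8B, 8-aligned); 16..18  cpu  (2B, 2-aligned); 18..20  pid  (2B, 2-aligned); 20..21  lock  (1B, 1-aligned); 21..24  -- tail padding (3B); sizeof = 24, alignof = 8
0..2  vx  (2B, 1-aligned)
2..4  hp  (2B, 1-aligned)
4..6  ammo  (2B, 1-aligned)
6..30  cooldown  (24B, 1-aligned)
30..134  target  (104B, 1-aligned)
134..138  z  (4B, 1-aligned)
138..142  score  (4B, 1-aligned)
142..143  team  (1B, 1-aligned)
143..144  y  (1B, 1-aligned)
144..148  x  (4B, 1-aligned)
sizeof = 148, alignof = 1

148 bytes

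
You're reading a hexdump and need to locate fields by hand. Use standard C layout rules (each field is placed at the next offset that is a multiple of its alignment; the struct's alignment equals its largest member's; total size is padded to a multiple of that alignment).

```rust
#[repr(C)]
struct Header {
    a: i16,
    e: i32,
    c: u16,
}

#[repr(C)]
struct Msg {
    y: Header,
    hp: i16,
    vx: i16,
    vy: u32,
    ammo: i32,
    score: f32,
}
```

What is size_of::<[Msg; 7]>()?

196

Header: 0..2  a  (2B, 2-aligned); 2..4  -- padding (2B); 4..8  e  (4B, 4-aligned); 8..10  c  (2B, 2-aligned); 10..12  -- tail padding (2B); sizeof = 12, alignof = 4
0..12  y  (12B, 4-aligned)
12..14  hp  (2B, 2-aligned)
14..16  vx  (2B, 2-aligned)
16..20  vy  (4B, 4-aligned)
20..24  ammo  (4B, 4-aligned)
24..28  score  (4B, 4-aligned)
sizeof = 28, alignof = 4
array of 7: 7 × 28 = 196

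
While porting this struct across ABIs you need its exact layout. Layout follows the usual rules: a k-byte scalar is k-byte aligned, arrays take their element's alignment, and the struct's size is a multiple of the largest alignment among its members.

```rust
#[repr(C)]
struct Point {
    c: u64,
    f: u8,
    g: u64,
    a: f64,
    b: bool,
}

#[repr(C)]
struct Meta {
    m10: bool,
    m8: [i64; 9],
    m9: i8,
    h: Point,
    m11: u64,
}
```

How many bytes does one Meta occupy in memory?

136

Point: @0: c [8B, align 8] → 8; @8: f [1B, align 1] → 9; +7 pad (align 8); @16: g [8B, align 8] → 24; @24: a [8B, align 8] → 32; @32: b [1B, align 1] → 33; +7 tail pad (align 8); size 40, align 8
@0: m10 [1B, align 1] → 1
+7 pad (align 8)
@8: m8 [72B, align 8] → 80
@80: m9 [1B, align 1] → 81
+7 pad (align 8)
@88: h [40B, align 8] → 128
@128: m11 [8B, align 8] → 136
size 136, align 8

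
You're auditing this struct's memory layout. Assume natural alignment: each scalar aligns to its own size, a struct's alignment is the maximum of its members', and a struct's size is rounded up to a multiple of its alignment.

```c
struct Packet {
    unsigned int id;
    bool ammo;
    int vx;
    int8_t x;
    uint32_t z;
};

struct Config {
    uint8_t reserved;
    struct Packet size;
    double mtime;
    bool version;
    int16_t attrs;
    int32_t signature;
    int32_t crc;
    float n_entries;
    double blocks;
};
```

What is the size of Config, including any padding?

Packet: id at 0 (size 4, align 4) → ends 4; ammo at 4 (size 1, align 1) → ends 5; pad 3 to align 4 for vx; vx at 8 (size 4, align 4) → ends 12; x at 12 (size 1, align 1) → ends 13; pad 3 to align 4 for z; z at 16 (size 4, align 4) → ends 20; total 20 bytes, alignment 4
reserved at 0 (size 1, align 1) → ends 1
pad 3 to align 4 for size
size at 4 (size 20, align 4) → ends 24
mtime at 24 (size 8, align 8) → ends 32
version at 32 (size 1, align 1) → ends 33
pad 1 to align 2 for attrs
attrs at 34 (size 2, align 2) → ends 36
signature at 36 (size 4, align 4) → ends 40
crc at 40 (size 4, align 4) → ends 44
n_entries at 44 (size 4, align 4) → ends 48
blocks at 48 (size 8, align 8) → ends 56
total 56 bytes, alignment 8

56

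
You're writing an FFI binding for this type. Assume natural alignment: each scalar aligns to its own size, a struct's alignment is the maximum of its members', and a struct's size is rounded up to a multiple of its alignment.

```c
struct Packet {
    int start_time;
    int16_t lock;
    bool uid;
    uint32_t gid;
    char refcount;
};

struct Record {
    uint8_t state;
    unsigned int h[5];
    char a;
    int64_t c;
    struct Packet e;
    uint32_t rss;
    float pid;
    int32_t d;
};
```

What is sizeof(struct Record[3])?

Packet: 0..4  start_time  (4B, 4-aligned); 4..6  lock  (2B, 2-aligned); 6..7  uid  (1B, 1-aligned); 7..8  -- padding (1B); 8..12  gid  (4B, 4-aligned); 12..13  refcount  (1B, 1-aligned); 13..16  -- tail padding (3B); sizeof = 16, alignof = 4
0..1  state  (1B, 1-aligned)
1..4  -- padding (3B)
4..24  h  (20B, 4-aligned)
24..25  a  (1B, 1-aligned)
25..32  -- padding (7B)
32..40  c  (8B, 8-aligned)
40..56  e  (16B, 4-aligned)
56..60  rss  (4B, 4-aligned)
60..64  pid  (4B, 4-aligned)
64..68  d  (4B, 4-aligned)
68..72  -- tail padding (4B)
sizeof = 72, alignof = 8
array of 3: 3 × 72 = 216

216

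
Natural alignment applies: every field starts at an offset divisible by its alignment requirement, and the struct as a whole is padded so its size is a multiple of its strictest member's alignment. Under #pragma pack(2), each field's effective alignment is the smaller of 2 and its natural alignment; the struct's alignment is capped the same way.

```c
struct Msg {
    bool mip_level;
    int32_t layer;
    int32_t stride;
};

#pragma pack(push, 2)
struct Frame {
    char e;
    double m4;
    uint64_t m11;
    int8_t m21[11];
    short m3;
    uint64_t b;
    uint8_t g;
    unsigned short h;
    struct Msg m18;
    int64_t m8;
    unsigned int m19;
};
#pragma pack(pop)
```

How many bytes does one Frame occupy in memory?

68 bytes

Msg: @0: mip_level [1B, align 1] → 1; +3 pad (align 4); @4: layer [4B, align 4] → 8; @8: stride [4B, align 4] → 12; size 12, align 4
@0: e [1B, align 1] → 1
+1 pad (align 2)
@2: m4 [8B, align 2] → 10
@10: m11 [8B, align 2] → 18
@18: m21 [11B, align 1] → 29
+1 pad (align 2)
@30: m3 [2B, align 2] → 32
@32: b [8B, align 2] → 40
@40: g [1B, align 1] → 41
+1 pad (align 2)
@42: h [2B, align 2] → 44
@44: m18 [12B, align 2] → 56
@56: m8 [8B, align 2] → 64
@64: m19 [4B, align 2] → 68
size 68, align 2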